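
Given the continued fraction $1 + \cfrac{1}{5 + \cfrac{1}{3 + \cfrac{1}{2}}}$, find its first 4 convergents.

Using the convergent recurrence p_i = a_i*p_{i-1} + p_{i-2}, q_i = a_i*q_{i-1} + q_{i-2} with p_{-2}=0, p_{-1}=1, q_{-2}=1, q_{-1}=0:
  i=0: a_0=1, p_0 = 1*1 + 0 = 1, q_0 = 1*0 + 1 = 1.
  i=1: a_1=5, p_1 = 5*1 + 1 = 6, q_1 = 5*1 + 0 = 5.
  i=2: a_2=3, p_2 = 3*6 + 1 = 19, q_2 = 3*5 + 1 = 16.
  i=3: a_3=2, p_3 = 2*19 + 6 = 44, q_3 = 2*16 + 5 = 37.

1/1, 6/5, 19/16, 44/37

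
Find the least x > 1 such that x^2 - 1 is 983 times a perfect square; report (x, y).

First expand sqrt(983) as a continued fraction. With x_i = (sqrt(983) + m_i)/d_i and (m_0, d_0) = (0, 1): a_0 = floor(sqrt(983)) = 31, since 31^2 = 961 <= 983 < 1024 = 32^2.
Iterate m_{i+1} = d_i*a_i - m_i, d_{i+1} = (983 - m_{i+1}^2)/d_i, a_{i+1} = floor((a_0 + m_{i+1})/d_{i+1}):
  m_1 = 1*31 - 0 = 31, d_1 = (983 - 31^2)/1 = 22/1 = 22, a_1 = floor((31 + 31)/22) = 2.
  m_2 = 22*2 - 31 = 13, d_2 = (983 - 13^2)/22 = 814/22 = 37, a_2 = floor((31 + 13)/37) = 1.
  m_3 = 37*1 - 13 = 24, d_3 = (983 - 24^2)/37 = 407/37 = 11, a_3 = floor((31 + 24)/11) = 5.
  m_4 = 11*5 - 24 = 31, d_4 = (983 - 31^2)/11 = 22/11 = 2, a_4 = floor((31 + 31)/2) = 31.
  m_5 = 2*31 - 31 = 31, d_5 = (983 - 31^2)/2 = 22/2 = 11, a_5 = floor((31 + 31)/11) = 5.
  m_6 = 11*5 - 31 = 24, d_6 = (983 - 24^2)/11 = 407/11 = 37, a_6 = floor((31 + 24)/37) = 1.
  m_7 = 37*1 - 24 = 13, d_7 = (983 - 13^2)/37 = 814/37 = 22, a_7 = floor((31 + 13)/22) = 2.
  m_8 = 22*2 - 13 = 31, d_8 = (983 - 31^2)/22 = 22/22 = 1, a_8 = floor((31 + 31)/1) = 62.
  m_9 = 1*62 - 31 = 31, d_9 = (983 - 31^2)/1 = 22/1 = 22: (m_9, d_9) = (m_1, d_1) = (31, 22), so from here the quotients repeat a_1, ..., a_8; the period length is 8.
So sqrt(983) = [31; (2, 1, 5, 31, 5, 1, 2, 62)] with period length k = 8.
k is even, so the fundamental solution of x^2 - 983y^2 = 1 is (p_{k-1}, q_{k-1}) = (p_7, q_7); compute convergents through index 7.
Convergents (p_i = a_i*p_{i-1} + p_{i-2}, q_i = a_i*q_{i-1} + q_{i-2} with p_{-2}=0, p_{-1}=1, q_{-2}=1, q_{-1}=0):
  i=0: a_0=31, p_0 = 31*1 + 0 = 31, q_0 = 31*0 + 1 = 1.
  i=1: a_1=2, p_1 = 2*31 + 1 = 63, q_1 = 2*1 + 0 = 2.
  i=2: a_2=1, p_2 = 1*63 + 31 = 94, q_2 = 1*2 + 1 = 3.
  i=3: a_3=5, p_3 = 5*94 + 63 = 533, q_3 = 5*3 + 2 = 17.
  i=4: a_4=31, p_4 = 31*533 + 94 = 16617, q_4 = 31*17 + 3 = 530.
  i=5: a_5=5, p_5 = 5*16617 + 533 = 83618, q_5 = 5*530 + 17 = 2667.
  i=6: a_6=1, p_6 = 1*83618 + 16617 = 100235, q_6 = 1*2667 + 530 = 3197.
  i=7: a_7=2, p_7 = 2*100235 + 83618 = 284088, q_7 = 2*3197 + 2667 = 9061.
Check: 284088^2 - 983*9061^2 = 80705991744 - 80705991743 = 1, so (x, y) = (284088, 9061) solves the equation, and by the theorem it is the least positive solution.

(x, y) = (284088, 9061)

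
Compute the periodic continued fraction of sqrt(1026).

Write x_i = (sqrt(1026) + m_i)/d_i with (m_0, d_0) = (0, 1). a_0 = floor(sqrt(1026)) = 32, since 32^2 = 1024 <= 1026 < 1089 = 33^2.
Iterate m_{i+1} = d_i*a_i - m_i, d_{i+1} = (1026 - m_{i+1}^2)/d_i, a_{i+1} = floor((a_0 + m_{i+1})/d_{i+1}):
  m_1 = 1*32 - 0 = 32, d_1 = (1026 - 32^2)/1 = 2/1 = 2, a_1 = floor((32 + 32)/2) = 32.
  m_2 = 2*32 - 32 = 32, d_2 = (1026 - 32^2)/2 = 2/2 = 1, a_2 = floor((32 + 32)/1) = 64.
  m_3 = 1*64 - 32 = 32, d_3 = (1026 - 32^2)/1 = 2/1 = 2: (m_3, d_3) = (m_1, d_1) = (32, 2), so from here the quotients repeat a_1, a_2; the period length is 2.
Hence the expansion of sqrt(1026) is a_0 = 32 followed by the repeating block 32, 64 (period 2).

[32; (32, 64)]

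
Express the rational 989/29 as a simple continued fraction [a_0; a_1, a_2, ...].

Run the Euclidean algorithm on 989 and 29; the successive quotients are the partial quotients a_0, a_1, ... (each step inverts the fractional part left over by the previous one):
  989 = 34*29 + 3, so a_0 = 34.
  29 = 9*3 + 2, so a_1 = 9.
  3 = 1*2 + 1, so a_2 = 1.
  2 = 2*1 + 0, so a_3 = 2.
The remainder reaches 0 after 4 divisions, so the expansion has 4 partial quotients, read off in order.

[34; 9, 1, 2]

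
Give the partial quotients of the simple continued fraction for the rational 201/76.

[2; 1, 1, 1, 4, 2, 2]

Run the Euclidean algorithm on 201 and 76; the successive quotients are the partial quotients a_0, a_1, ... (each step inverts the fractional part left over by the previous one):
  201 = 2*76 + 49, so a_0 = 2.
  76 = 1*49 + 27, so a_1 = 1.
  49 = 1*27 + 22, so a_2 = 1.
  27 = 1*22 + 5, so a_3 = 1.
  22 = 4*5 + 2, so a_4 = 4.
  5 = 2*2 + 1, so a_5 = 2.
  2 = 2*1 + 0, so a_6 = 2.
The remainder reaches 0 after 7 divisions, so the expansion has 7 partial quotients, read off in order.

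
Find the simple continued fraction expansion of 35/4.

[8; 1, 3]

Run the Euclidean algorithm on 35 and 4; the successive quotients are the partial quotients a_0, a_1, ... (each step inverts the fractional part left over by the previous one):
  35 = 8*4 + 3, so a_0 = 8.
  4 = 1*3 + 1, so a_1 = 1.
  3 = 3*1 + 0, so a_2 = 3.
The remainder reaches 0 after 3 divisions, so the expansion has 3 partial quotients, read off in order.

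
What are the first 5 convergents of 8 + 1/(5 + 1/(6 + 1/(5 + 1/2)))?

8/1, 41/5, 254/31, 1311/160, 2876/351

Using the convergent recurrence p_i = a_i*p_{i-1} + p_{i-2}, q_i = a_i*q_{i-1} + q_{i-2} with p_{-2}=0, p_{-1}=1, q_{-2}=1, q_{-1}=0:
  i=0: a_0=8, p_0 = 8*1 + 0 = 8, q_0 = 8*0 + 1 = 1.
  i=1: a_1=5, p_1 = 5*8 + 1 = 41, q_1 = 5*1 + 0 = 5.
  i=2: a_2=6, p_2 = 6*41 + 8 = 254, q_2 = 6*5 + 1 = 31.
  i=3: a_3=5, p_3 = 5*254 + 41 = 1311, q_3 = 5*31 + 5 = 160.
  i=4: a_4=2, p_4 = 2*1311 + 254 = 2876, q_4 = 2*160 + 31 = 351.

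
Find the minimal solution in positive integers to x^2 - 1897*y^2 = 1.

First expand sqrt(1897) as a continued fraction. With x_i = (sqrt(1897) + m_i)/d_i and (m_0, d_0) = (0, 1): a_0 = floor(sqrt(1897)) = 43, since 43^2 = 1849 <= 1897 < 1936 = 44^2.
Iterate m_{i+1} = d_i*a_i - m_i, d_{i+1} = (1897 - m_{i+1}^2)/d_i, a_{i+1} = floor((a_0 + m_{i+1})/d_{i+1}):
  m_1 = 1*43 - 0 = 43, d_1 = (1897 - 43^2)/1 = 48/1 = 48, a_1 = floor((43 + 43)/48) = 1.
  m_2 = 48*1 - 43 = 5, d_2 = (1897 - 5^2)/48 = 1872/48 = 39, a_2 = floor((43 + 5)/39) = 1.
  m_3 = 39*1 - 5 = 34, d_3 = (1897 - 34^2)/39 = 741/39 = 19, a_3 = floor((43 + 34)/19) = 4.
  m_4 = 19*4 - 34 = 42, d_4 = (1897 - 42^2)/19 = 133/19 = 7, a_4 = floor((43 + 42)/7) = 12.
  m_5 = 7*12 - 42 = 42, d_5 = (1897 - 42^2)/7 = 133/7 = 19, a_5 = floor((43 + 42)/19) = 4.
  m_6 = 19*4 - 42 = 34, d_6 = (1897 - 34^2)/19 = 741/19 = 39, a_6 = floor((43 + 34)/39) = 1.
  m_7 = 39*1 - 34 = 5, d_7 = (1897 - 5^2)/39 = 1872/39 = 48, a_7 = floor((43 + 5)/48) = 1.
  m_8 = 48*1 - 5 = 43, d_8 = (1897 - 43^2)/48 = 48/48 = 1, a_8 = floor((43 + 43)/1) = 86.
  m_9 = 1*86 - 43 = 43, d_9 = (1897 - 43^2)/1 = 48/1 = 48: (m_9, d_9) = (m_1, d_1) = (43, 48), so from here the quotients repeat a_1, ..., a_8; the period length is 8.
So sqrt(1897) = [43; (1, 1, 4, 12, 4, 1, 1, 86)] with period length k = 8.
k is even, so the fundamental solution of x^2 - 1897y^2 = 1 is (p_{k-1}, q_{k-1}) = (p_7, q_7); compute convergents through index 7.
Convergents (p_i = a_i*p_{i-1} + p_{i-2}, q_i = a_i*q_{i-1} + q_{i-2} with p_{-2}=0, p_{-1}=1, q_{-2}=1, q_{-1}=0):
  i=0: a_0=43, p_0 = 43*1 + 0 = 43, q_0 = 43*0 + 1 = 1.
  i=1: a_1=1, p_1 = 1*43 + 1 = 44, q_1 = 1*1 + 0 = 1.
  i=2: a_2=1, p_2 = 1*44 + 43 = 87, q_2 = 1*1 + 1 = 2.
  i=3: a_3=4, p_3 = 4*87 + 44 = 392, q_3 = 4*2 + 1 = 9.
  i=4: a_4=12, p_4 = 12*392 + 87 = 4791, q_4 = 12*9 + 2 = 110.
  i=5: a_5=4, p_5 = 4*4791 + 392 = 19556, q_5 = 4*110 + 9 = 449.
  i=6: a_6=1, p_6 = 1*19556 + 4791 = 24347, q_6 = 1*449 + 110 = 559.
  i=7: a_7=1, p_7 = 1*24347 + 19556 = 43903, q_7 = 1*559 + 449 = 1008.
Check: 43903^2 - 1897*1008^2 = 1927473409 - 1927473408 = 1, so (x, y) = (43903, 1008) solves the equation, and by the theorem it is the least positive solution.

(x, y) = (43903, 1008)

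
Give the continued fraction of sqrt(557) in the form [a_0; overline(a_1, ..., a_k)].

[23; overline(1, 1, 1, 1, 46)]

Write x_i = (sqrt(557) + m_i)/d_i with (m_0, d_0) = (0, 1). a_0 = floor(sqrt(557)) = 23, since 23^2 = 529 <= 557 < 576 = 24^2.
Iterate m_{i+1} = d_i*a_i - m_i, d_{i+1} = (557 - m_{i+1}^2)/d_i, a_{i+1} = floor((a_0 + m_{i+1})/d_{i+1}):
  m_1 = 1*23 - 0 = 23, d_1 = (557 - 23^2)/1 = 28/1 = 28, a_1 = floor((23 + 23)/28) = 1.
  m_2 = 28*1 - 23 = 5, d_2 = (557 - 5^2)/28 = 532/28 = 19, a_2 = floor((23 + 5)/19) = 1.
  m_3 = 19*1 - 5 = 14, d_3 = (557 - 14^2)/19 = 361/19 = 19, a_3 = floor((23 + 14)/19) = 1.
  m_4 = 19*1 - 14 = 5, d_4 = (557 - 5^2)/19 = 532/19 = 28, a_4 = floor((23 + 5)/28) = 1.
  m_5 = 28*1 - 5 = 23, d_5 = (557 - 23^2)/28 = 28/28 = 1, a_5 = floor((23 + 23)/1) = 46.
  m_6 = 1*46 - 23 = 23, d_6 = (557 - 23^2)/1 = 28/1 = 28: (m_6, d_6) = (m_1, d_1) = (23, 28), so from here the quotients repeat a_1, ..., a_5; the period length is 5.
Hence the expansion of sqrt(557) is a_0 = 23 followed by the repeating block 1, 1, 1, 1, 46 (period 5).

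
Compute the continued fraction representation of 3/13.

[0; 4, 3]

Run the Euclidean algorithm on 3 and 13; the successive quotients are the partial quotients a_0, a_1, ... (each step inverts the fractional part left over by the previous one):
  3 = 0*13 + 3, so a_0 = 0.
  13 = 4*3 + 1, so a_1 = 4.
  3 = 3*1 + 0, so a_2 = 3.
The remainder reaches 0 after 3 divisions, so the expansion has 3 partial quotients, read off in order.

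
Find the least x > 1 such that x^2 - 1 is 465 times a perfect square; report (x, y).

First expand sqrt(465) as a continued fraction. With x_i = (sqrt(465) + m_i)/d_i and (m_0, d_0) = (0, 1): a_0 = floor(sqrt(465)) = 21, since 21^2 = 441 <= 465 < 484 = 22^2.
Iterate m_{i+1} = d_i*a_i - m_i, d_{i+1} = (465 - m_{i+1}^2)/d_i, a_{i+1} = floor((a_0 + m_{i+1})/d_{i+1}):
  m_1 = 1*21 - 0 = 21, d_1 = (465 - 21^2)/1 = 24/1 = 24, a_1 = floor((21 + 21)/24) = 1.
  m_2 = 24*1 - 21 = 3, d_2 = (465 - 3^2)/24 = 456/24 = 19, a_2 = floor((21 + 3)/19) = 1.
  m_3 = 19*1 - 3 = 16, d_3 = (465 - 16^2)/19 = 209/19 = 11, a_3 = floor((21 + 16)/11) = 3.
  m_4 = 11*3 - 16 = 17, d_4 = (465 - 17^2)/11 = 176/11 = 16, a_4 = floor((21 + 17)/16) = 2.
  m_5 = 16*2 - 17 = 15, d_5 = (465 - 15^2)/16 = 240/16 = 15, a_5 = floor((21 + 15)/15) = 2.
  m_6 = 15*2 - 15 = 15, d_6 = (465 - 15^2)/15 = 240/15 = 16, a_6 = floor((21 + 15)/16) = 2.
  m_7 = 16*2 - 15 = 17, d_7 = (465 - 17^2)/16 = 176/16 = 11, a_7 = floor((21 + 17)/11) = 3.
  m_8 = 11*3 - 17 = 16, d_8 = (465 - 16^2)/11 = 209/11 = 19, a_8 = floor((21 + 16)/19) = 1.
  m_9 = 19*1 - 16 = 3, d_9 = (465 - 3^2)/19 = 456/19 = 24, a_9 = floor((21 + 3)/24) = 1.
  m_10 = 24*1 - 3 = 21, d_10 = (465 - 21^2)/24 = 24/24 = 1, a_10 = floor((21 + 21)/1) = 42.
  m_11 = 1*42 - 21 = 21, d_11 = (465 - 21^2)/1 = 24/1 = 24: (m_11, d_11) = (m_1, d_1) = (21, 24), so from here the quotients repeat a_1, ..., a_10; the period length is 10.
So sqrt(465) = [21; (1, 1, 3, 2, 2, 2, 3, 1, 1, 42)] with period length k = 10.
k is even, so the fundamental solution of x^2 - 465y^2 = 1 is (p_{k-1}, q_{k-1}) = (p_9, q_9); compute convergents through index 9.
Convergents (p_i = a_i*p_{i-1} + p_{i-2}, q_i = a_i*q_{i-1} + q_{i-2} with p_{-2}=0, p_{-1}=1, q_{-2}=1, q_{-1}=0):
  i=0: a_0=21, p_0 = 21*1 + 0 = 21, q_0 = 21*0 + 1 = 1.
  i=1: a_1=1, p_1 = 1*21 + 1 = 22, q_1 = 1*1 + 0 = 1.
  i=2: a_2=1, p_2 = 1*22 + 21 = 43, q_2 = 1*1 + 1 = 2.
  i=3: a_3=3, p_3 = 3*43 + 22 = 151, q_3 = 3*2 + 1 = 7.
  i=4: a_4=2, p_4 = 2*151 + 43 = 345, q_4 = 2*7 + 2 = 16.
  i=5: a_5=2, p_5 = 2*345 + 151 = 841, q_5 = 2*16 + 7 = 39.
  i=6: a_6=2, p_6 = 2*841 + 345 = 2027, q_6 = 2*39 + 16 = 94.
  i=7: a_7=3, p_7 = 3*2027 + 841 = 6922, q_7 = 3*94 + 39 = 321.
  i=8: a_8=1, p_8 = 1*6922 + 2027 = 8949, q_8 = 1*321 + 94 = 415.
  i=9: a_9=1, p_9 = 1*8949 + 6922 = 15871, q_9 = 1*415 + 321 = 736.
Check: 15871^2 - 465*736^2 = 251888641 - 251888640 = 1, so (x, y) = (15871, 736) solves the equation, and by the theorem it is the least positive solution.

(x, y) = (15871, 736)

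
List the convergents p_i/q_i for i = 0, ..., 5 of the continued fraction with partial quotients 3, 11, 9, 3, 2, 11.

Using the convergent recurrence p_i = a_i*p_{i-1} + p_{i-2}, q_i = a_i*q_{i-1} + q_{i-2} with p_{-2}=0, p_{-1}=1, q_{-2}=1, q_{-1}=0:
  i=0: a_0=3, p_0 = 3*1 + 0 = 3, q_0 = 3*0 + 1 = 1.
  i=1: a_1=11, p_1 = 11*3 + 1 = 34, q_1 = 11*1 + 0 = 11.
  i=2: a_2=9, p_2 = 9*34 + 3 = 309, q_2 = 9*11 + 1 = 100.
  i=3: a_3=3, p_3 = 3*309 + 34 = 961, q_3 = 3*100 + 11 = 311.
  i=4: a_4=2, p_4 = 2*961 + 309 = 2231, q_4 = 2*311 + 100 = 722.
  i=5: a_5=11, p_5 = 11*2231 + 961 = 25502, q_5 = 11*722 + 311 = 8253.

3/1, 34/11, 309/100, 961/311, 2231/722, 25502/8253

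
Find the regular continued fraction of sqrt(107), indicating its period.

[10; (2, 1, 9, 1, 2, 20)]

Write x_i = (sqrt(107) + m_i)/d_i with (m_0, d_0) = (0, 1). a_0 = floor(sqrt(107)) = 10, since 10^2 = 100 <= 107 < 121 = 11^2.
Iterate m_{i+1} = d_i*a_i - m_i, d_{i+1} = (107 - m_{i+1}^2)/d_i, a_{i+1} = floor((a_0 + m_{i+1})/d_{i+1}):
  m_1 = 1*10 - 0 = 10, d_1 = (107 - 10^2)/1 = 7/1 = 7, a_1 = floor((10 + 10)/7) = 2.
  m_2 = 7*2 - 10 = 4, d_2 = (107 - 4^2)/7 = 91/7 = 13, a_2 = floor((10 + 4)/13) = 1.
  m_3 = 13*1 - 4 = 9, d_3 = (107 - 9^2)/13 = 26/13 = 2, a_3 = floor((10 + 9)/2) = 9.
  m_4 = 2*9 - 9 = 9, d_4 = (107 - 9^2)/2 = 26/2 = 13, a_4 = floor((10 + 9)/13) = 1.
  m_5 = 13*1 - 9 = 4, d_5 = (107 - 4^2)/13 = 91/13 = 7, a_5 = floor((10 + 4)/7) = 2.
  m_6 = 7*2 - 4 = 10, d_6 = (107 - 10^2)/7 = 7/7 = 1, a_6 = floor((10 + 10)/1) = 20.
  m_7 = 1*20 - 10 = 10, d_7 = (107 - 10^2)/1 = 7/1 = 7: (m_7, d_7) = (m_1, d_1) = (10, 7), so from here the quotients repeat a_1, ..., a_6; the period length is 6.
Hence the expansion of sqrt(107) is a_0 = 10 followed by the repeating block 2, 1, 9, 1, 2, 20 (period 6).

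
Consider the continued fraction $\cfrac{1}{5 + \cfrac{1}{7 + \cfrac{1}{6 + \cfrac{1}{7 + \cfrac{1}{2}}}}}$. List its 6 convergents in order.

Using the convergent recurrence p_i = a_i*p_{i-1} + p_{i-2}, q_i = a_i*q_{i-1} + q_{i-2} with p_{-2}=0, p_{-1}=1, q_{-2}=1, q_{-1}=0:
  i=0: a_0=0, p_0 = 0*1 + 0 = 0, q_0 = 0*0 + 1 = 1.
  i=1: a_1=5, p_1 = 5*0 + 1 = 1, q_1 = 5*1 + 0 = 5.
  i=2: a_2=7, p_2 = 7*1 + 0 = 7, q_2 = 7*5 + 1 = 36.
  i=3: a_3=6, p_3 = 6*7 + 1 = 43, q_3 = 6*36 + 5 = 221.
  i=4: a_4=7, p_4 = 7*43 + 7 = 308, q_4 = 7*221 + 36 = 1583.
  i=5: a_5=2, p_5 = 2*308 + 43 = 659, q_5 = 2*1583 + 221 = 3387.

0/1, 1/5, 7/36, 43/221, 308/1583, 659/3387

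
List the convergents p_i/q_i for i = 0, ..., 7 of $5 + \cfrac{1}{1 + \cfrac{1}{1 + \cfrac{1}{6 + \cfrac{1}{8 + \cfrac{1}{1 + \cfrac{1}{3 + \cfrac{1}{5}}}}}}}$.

5/1, 6/1, 11/2, 72/13, 587/106, 659/119, 2564/463, 13479/2434

Using the convergent recurrence p_i = a_i*p_{i-1} + p_{i-2}, q_i = a_i*q_{i-1} + q_{i-2} with p_{-2}=0, p_{-1}=1, q_{-2}=1, q_{-1}=0:
  i=0: a_0=5, p_0 = 5*1 + 0 = 5, q_0 = 5*0 + 1 = 1.
  i=1: a_1=1, p_1 = 1*5 + 1 = 6, q_1 = 1*1 + 0 = 1.
  i=2: a_2=1, p_2 = 1*6 + 5 = 11, q_2 = 1*1 + 1 = 2.
  i=3: a_3=6, p_3 = 6*11 + 6 = 72, q_3 = 6*2 + 1 = 13.
  i=4: a_4=8, p_4 = 8*72 + 11 = 587, q_4 = 8*13 + 2 = 106.
  i=5: a_5=1, p_5 = 1*587 + 72 = 659, q_5 = 1*106 + 13 = 119.
  i=6: a_6=3, p_6 = 3*659 + 587 = 2564, q_6 = 3*119 + 106 = 463.
  i=7: a_7=5, p_7 = 5*2564 + 659 = 13479, q_7 = 5*463 + 119 = 2434.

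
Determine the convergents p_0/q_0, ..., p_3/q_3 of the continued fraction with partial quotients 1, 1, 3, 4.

1/1, 2/1, 7/4, 30/17

Using the convergent recurrence p_i = a_i*p_{i-1} + p_{i-2}, q_i = a_i*q_{i-1} + q_{i-2} with p_{-2}=0, p_{-1}=1, q_{-2}=1, q_{-1}=0:
  i=0: a_0=1, p_0 = 1*1 + 0 = 1, q_0 = 1*0 + 1 = 1.
  i=1: a_1=1, p_1 = 1*1 + 1 = 2, q_1 = 1*1 + 0 = 1.
  i=2: a_2=3, p_2 = 3*2 + 1 = 7, q_2 = 3*1 + 1 = 4.
  i=3: a_3=4, p_3 = 4*7 + 2 = 30, q_3 = 4*4 + 1 = 17.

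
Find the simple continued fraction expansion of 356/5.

[71; 5]

Run the Euclidean algorithm on 356 and 5; the successive quotients are the partial quotients a_0, a_1, ... (each step inverts the fractional part left over by the previous one):
  356 = 71*5 + 1, so a_0 = 71.
  5 = 5*1 + 0, so a_1 = 5.
The remainder reaches 0 after 2 divisions, so the expansion has 2 partial quotients, read off in order.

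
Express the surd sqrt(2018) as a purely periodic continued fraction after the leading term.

Write x_i = (sqrt(2018) + m_i)/d_i with (m_0, d_0) = (0, 1). a_0 = floor(sqrt(2018)) = 44, since 44^2 = 1936 <= 2018 < 2025 = 45^2.
Iterate m_{i+1} = d_i*a_i - m_i, d_{i+1} = (2018 - m_{i+1}^2)/d_i, a_{i+1} = floor((a_0 + m_{i+1})/d_{i+1}):
  m_1 = 1*44 - 0 = 44, d_1 = (2018 - 44^2)/1 = 82/1 = 82, a_1 = floor((44 + 44)/82) = 1.
  m_2 = 82*1 - 44 = 38, d_2 = (2018 - 38^2)/82 = 574/82 = 7, a_2 = floor((44 + 38)/7) = 11.
  m_3 = 7*11 - 38 = 39, d_3 = (2018 - 39^2)/7 = 497/7 = 71, a_3 = floor((44 + 39)/71) = 1.
  m_4 = 71*1 - 39 = 32, d_4 = (2018 - 32^2)/71 = 994/71 = 14, a_4 = floor((44 + 32)/14) = 5.
  m_5 = 14*5 - 32 = 38, d_5 = (2018 - 38^2)/14 = 574/14 = 41, a_5 = floor((44 + 38)/41) = 2.
  m_6 = 41*2 - 38 = 44, d_6 = (2018 - 44^2)/41 = 82/41 = 2, a_6 = floor((44 + 44)/2) = 44.
  m_7 = 2*44 - 44 = 44, d_7 = (2018 - 44^2)/2 = 82/2 = 41, a_7 = floor((44 + 44)/41) = 2.
  m_8 = 41*2 - 44 = 38, d_8 = (2018 - 38^2)/41 = 574/41 = 14, a_8 = floor((44 + 38)/14) = 5.
  m_9 = 14*5 - 38 = 32, d_9 = (2018 - 32^2)/14 = 994/14 = 71, a_9 = floor((44 + 32)/71) = 1.
  m_10 = 71*1 - 32 = 39, d_10 = (2018 - 39^2)/71 = 497/71 = 7, a_10 = floor((44 + 39)/7) = 11.
  m_11 = 7*11 - 39 = 38, d_11 = (2018 - 38^2)/7 = 574/7 = 82, a_11 = floor((44 + 38)/82) = 1.
  m_12 = 82*1 - 38 = 44, d_12 = (2018 - 44^2)/82 = 82/82 = 1, a_12 = floor((44 + 44)/1) = 88.
  m_13 = 1*88 - 44 = 44, d_13 = (2018 - 44^2)/1 = 82/1 = 82: (m_13, d_13) = (m_1, d_1) = (44, 82), so from here the quotients repeat a_1, ..., a_12; the period length is 12.
Hence the expansion of sqrt(2018) is a_0 = 44 followed by the repeating block 1, 11, 1, 5, 2, 44, 2, 5, 1, 11, 1, 88 (period 12).

[44; (1, 11, 1, 5, 2, 44, 2, 5, 1, 11, 1, 88)]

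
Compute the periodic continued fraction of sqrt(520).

Write x_i = (sqrt(520) + m_i)/d_i with (m_0, d_0) = (0, 1). a_0 = floor(sqrt(520)) = 22, since 22^2 = 484 <= 520 < 529 = 23^2.
Iterate m_{i+1} = d_i*a_i - m_i, d_{i+1} = (520 - m_{i+1}^2)/d_i, a_{i+1} = floor((a_0 + m_{i+1})/d_{i+1}):
  m_1 = 1*22 - 0 = 22, d_1 = (520 - 22^2)/1 = 36/1 = 36, a_1 = floor((22 + 22)/36) = 1.
  m_2 = 36*1 - 22 = 14, d_2 = (520 - 14^2)/36 = 324/36 = 9, a_2 = floor((22 + 14)/9) = 4.
  m_3 = 9*4 - 14 = 22, d_3 = (520 - 22^2)/9 = 36/9 = 4, a_3 = floor((22 + 22)/4) = 11.
  m_4 = 4*11 - 22 = 22, d_4 = (520 - 22^2)/4 = 36/4 = 9, a_4 = floor((22 + 22)/9) = 4.
  m_5 = 9*4 - 22 = 14, d_5 = (520 - 14^2)/9 = 324/9 = 36, a_5 = floor((22 + 14)/36) = 1.
  m_6 = 36*1 - 14 = 22, d_6 = (520 - 22^2)/36 = 36/36 = 1, a_6 = floor((22 + 22)/1) = 44.
  m_7 = 1*44 - 22 = 22, d_7 = (520 - 22^2)/1 = 36/1 = 36: (m_7, d_7) = (m_1, d_1) = (22, 36), so from here the quotients repeat a_1, ..., a_6; the period length is 6.
Hence the expansion of sqrt(520) is a_0 = 22 followed by the repeating block 1, 4, 11, 4, 1, 44 (period 6).

[22; (1, 4, 11, 4, 1, 44)]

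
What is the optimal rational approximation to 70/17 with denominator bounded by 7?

Expand x = 70/17 as a continued fraction with the Euclidean algorithm:
  70 = 4*17 + 2, so a_0 = 4.
  17 = 8*2 + 1, so a_1 = 8.
  2 = 2*1 + 0, so a_2 = 2.
so x = [4; 8, 2].
Convergents (p_i = a_i*p_{i-1} + p_{i-2}, q_i = a_i*q_{i-1} + q_{i-2} with p_{-2}=0, p_{-1}=1, q_{-2}=1, q_{-1}=0), until the denominator exceeds 7:
  i=0: a_0=4, p_0 = 4*1 + 0 = 4, q_0 = 4*0 + 1 = 1.
  i=1: a_1=8, p_1 = 8*4 + 1 = 33, q_1 = 8*1 + 0 = 8.
q_1 = 8 > 7, so the last convergent with denominator <= 7 is p_0/q_0 = 4/1.
The closest fraction with denominator <= 7 is either p_0/q_0 or the intermediate fraction (k*p_0 + p_{-1})/(k*q_0 + q_{-1}) with the largest k >= 1 whose denominator stays <= 7; these approach x as k grows, and every other convergent or intermediate fraction in range is farther away.
Largest k: floor((7 - q_{-1})/q_0) = floor((7 - 0)/1) = 7 (using the seeds p_{-1} = 1, q_{-1} = 0).
That gives (7*4 + 1)/(7*1 + 0) = 29/7.
Compare the errors: |x - 4/1| = |70*1 - 4*17|/(17*1) = 2/17, and |x - 29/7| = |70*7 - 29*17|/(17*7) = 3/119.
Cross-multiplying, 3*17 = 51 < 238 = 2*119, so 3/119 is smaller: the intermediate fraction 29/7 is closer to x than 4/1.

29/7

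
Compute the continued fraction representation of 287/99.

Run the Euclidean algorithm on 287 and 99; the successive quotients are the partial quotients a_0, a_1, ... (each step inverts the fractional part left over by the previous one):
  287 = 2*99 + 89, so a_0 = 2.
  99 = 1*89 + 10, so a_1 = 1.
  89 = 8*10 + 9, so a_2 = 8.
  10 = 1*9 + 1, so a_3 = 1.
  9 = 9*1 + 0, so a_4 = 9.
The remainder reaches 0 after 5 divisions, so the expansion has 5 partial quotients, read off in order.

[2; 1, 8, 1, 9]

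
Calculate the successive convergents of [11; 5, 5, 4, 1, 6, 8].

11/1, 56/5, 291/26, 1220/109, 1511/135, 10286/919, 83799/7487

Using the convergent recurrence p_i = a_i*p_{i-1} + p_{i-2}, q_i = a_i*q_{i-1} + q_{i-2} with p_{-2}=0, p_{-1}=1, q_{-2}=1, q_{-1}=0:
  i=0: a_0=11, p_0 = 11*1 + 0 = 11, q_0 = 11*0 + 1 = 1.
  i=1: a_1=5, p_1 = 5*11 + 1 = 56, q_1 = 5*1 + 0 = 5.
  i=2: a_2=5, p_2 = 5*56 + 11 = 291, q_2 = 5*5 + 1 = 26.
  i=3: a_3=4, p_3 = 4*291 + 56 = 1220, q_3 = 4*26 + 5 = 109.
  i=4: a_4=1, p_4 = 1*1220 + 291 = 1511, q_4 = 1*109 + 26 = 135.
  i=5: a_5=6, p_5 = 6*1511 + 1220 = 10286, q_5 = 6*135 + 109 = 919.
  i=6: a_6=8, p_6 = 8*10286 + 1511 = 83799, q_6 = 8*919 + 135 = 7487.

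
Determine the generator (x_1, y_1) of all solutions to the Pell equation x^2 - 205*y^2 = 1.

First expand sqrt(205) as a continued fraction. With x_i = (sqrt(205) + m_i)/d_i and (m_0, d_0) = (0, 1): a_0 = floor(sqrt(205)) = 14, since 14^2 = 196 <= 205 < 225 = 15^2.
Iterate m_{i+1} = d_i*a_i - m_i, d_{i+1} = (205 - m_{i+1}^2)/d_i, a_{i+1} = floor((a_0 + m_{i+1})/d_{i+1}):
  m_1 = 1*14 - 0 = 14, d_1 = (205 - 14^2)/1 = 9/1 = 9, a_1 = floor((14 + 14)/9) = 3.
  m_2 = 9*3 - 14 = 13, d_2 = (205 - 13^2)/9 = 36/9 = 4, a_2 = floor((14 + 13)/4) = 6.
  m_3 = 4*6 - 13 = 11, d_3 = (205 - 11^2)/4 = 84/4 = 21, a_3 = floor((14 + 11)/21) = 1.
  m_4 = 21*1 - 11 = 10, d_4 = (205 - 10^2)/21 = 105/21 = 5, a_4 = floor((14 + 10)/5) = 4.
  m_5 = 5*4 - 10 = 10, d_5 = (205 - 10^2)/5 = 105/5 = 21, a_5 = floor((14 + 10)/21) = 1.
  m_6 = 21*1 - 10 = 11, d_6 = (205 - 11^2)/21 = 84/21 = 4, a_6 = floor((14 + 11)/4) = 6.
  m_7 = 4*6 - 11 = 13, d_7 = (205 - 13^2)/4 = 36/4 = 9, a_7 = floor((14 + 13)/9) = 3.
  m_8 = 9*3 - 13 = 14, d_8 = (205 - 14^2)/9 = 9/9 = 1, a_8 = floor((14 + 14)/1) = 28.
  m_9 = 1*28 - 14 = 14, d_9 = (205 - 14^2)/1 = 9/1 = 9: (m_9, d_9) = (m_1, d_1) = (14, 9), so from here the quotients repeat a_1, ..., a_8; the period length is 8.
So sqrt(205) = [14; (3, 6, 1, 4, 1, 6, 3, 28)] with period length k = 8.
k is even, so the fundamental solution of x^2 - 205y^2 = 1 is (p_{k-1}, q_{k-1}) = (p_7, q_7); compute convergents through index 7.
Convergents (p_i = a_i*p_{i-1} + p_{i-2}, q_i = a_i*q_{i-1} + q_{i-2} with p_{-2}=0, p_{-1}=1, q_{-2}=1, q_{-1}=0):
  i=0: a_0=14, p_0 = 14*1 + 0 = 14, q_0 = 14*0 + 1 = 1.
  i=1: a_1=3, p_1 = 3*14 + 1 = 43, q_1 = 3*1 + 0 = 3.
  i=2: a_2=6, p_2 = 6*43 + 14 = 272, q_2 = 6*3 + 1 = 19.
  i=3: a_3=1, p_3 = 1*272 + 43 = 315, q_3 = 1*19 + 3 = 22.
  i=4: a_4=4, p_4 = 4*315 + 272 = 1532, q_4 = 4*22 + 19 = 107.
  i=5: a_5=1, p_5 = 1*1532 + 315 = 1847, q_5 = 1*107 + 22 = 129.
  i=6: a_6=6, p_6 = 6*1847 + 1532 = 12614, q_6 = 6*129 + 107 = 881.
  i=7: a_7=3, p_7 = 3*12614 + 1847 = 39689, q_7 = 3*881 + 129 = 2772.
Check: 39689^2 - 205*2772^2 = 1575216721 - 1575216720 = 1, so (x, y) = (39689, 2772) solves the equation, and by the theorem it is the least positive solution.

(x, y) = (39689, 2772)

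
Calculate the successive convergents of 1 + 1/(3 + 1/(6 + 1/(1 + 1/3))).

Using the convergent recurrence p_i = a_i*p_{i-1} + p_{i-2}, q_i = a_i*q_{i-1} + q_{i-2} with p_{-2}=0, p_{-1}=1, q_{-2}=1, q_{-1}=0:
  i=0: a_0=1, p_0 = 1*1 + 0 = 1, q_0 = 1*0 + 1 = 1.
  i=1: a_1=3, p_1 = 3*1 + 1 = 4, q_1 = 3*1 + 0 = 3.
  i=2: a_2=6, p_2 = 6*4 + 1 = 25, q_2 = 6*3 + 1 = 19.
  i=3: a_3=1, p_3 = 1*25 + 4 = 29, q_3 = 1*19 + 3 = 22.
  i=4: a_4=3, p_4 = 3*29 + 25 = 112, q_4 = 3*22 + 19 = 85.

1/1, 4/3, 25/19, 29/22, 112/85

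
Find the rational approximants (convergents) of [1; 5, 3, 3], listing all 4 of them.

Using the convergent recurrence p_i = a_i*p_{i-1} + p_{i-2}, q_i = a_i*q_{i-1} + q_{i-2} with p_{-2}=0, p_{-1}=1, q_{-2}=1, q_{-1}=0:
  i=0: a_0=1, p_0 = 1*1 + 0 = 1, q_0 = 1*0 + 1 = 1.
  i=1: a_1=5, p_1 = 5*1 + 1 = 6, q_1 = 5*1 + 0 = 5.
  i=2: a_2=3, p_2 = 3*6 + 1 = 19, q_2 = 3*5 + 1 = 16.
  i=3: a_3=3, p_3 = 3*19 + 6 = 63, q_3 = 3*16 + 5 = 53.

1/1, 6/5, 19/16, 63/53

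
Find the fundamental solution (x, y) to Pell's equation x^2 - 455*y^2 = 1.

First expand sqrt(455) as a continued fraction. With x_i = (sqrt(455) + m_i)/d_i and (m_0, d_0) = (0, 1): a_0 = floor(sqrt(455)) = 21, since 21^2 = 441 <= 455 < 484 = 22^2.
Iterate m_{i+1} = d_i*a_i - m_i, d_{i+1} = (455 - m_{i+1}^2)/d_i, a_{i+1} = floor((a_0 + m_{i+1})/d_{i+1}):
  m_1 = 1*21 - 0 = 21, d_1 = (455 - 21^2)/1 = 14/1 = 14, a_1 = floor((21 + 21)/14) = 3.
  m_2 = 14*3 - 21 = 21, d_2 = (455 - 21^2)/14 = 14/14 = 1, a_2 = floor((21 + 21)/1) = 42.
  m_3 = 1*42 - 21 = 21, d_3 = (455 - 21^2)/1 = 14/1 = 14: (m_3, d_3) = (m_1, d_1) = (21, 14), so from here the quotients repeat a_1, a_2; the period length is 2.
So sqrt(455) = [21; (3, 42)] with period length k = 2.
k is even, so the fundamental solution of x^2 - 455y^2 = 1 is (p_{k-1}, q_{k-1}) = (p_1, q_1); compute convergents through index 1.
Convergents (p_i = a_i*p_{i-1} + p_{i-2}, q_i = a_i*q_{i-1} + q_{i-2} with p_{-2}=0, p_{-1}=1, q_{-2}=1, q_{-1}=0):
  i=0: a_0=21, p_0 = 21*1 + 0 = 21, q_0 = 21*0 + 1 = 1.
  i=1: a_1=3, p_1 = 3*21 + 1 = 64, q_1 = 3*1 + 0 = 3.
Check: 64^2 - 455*3^2 = 4096 - 4095 = 1, so (x, y) = (64, 3) solves the equation, and by the theorem it is the least positive solution.

(x, y) = (64, 3)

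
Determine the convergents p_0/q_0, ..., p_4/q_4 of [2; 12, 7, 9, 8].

Using the convergent recurrence p_i = a_i*p_{i-1} + p_{i-2}, q_i = a_i*q_{i-1} + q_{i-2} with p_{-2}=0, p_{-1}=1, q_{-2}=1, q_{-1}=0:
  i=0: a_0=2, p_0 = 2*1 + 0 = 2, q_0 = 2*0 + 1 = 1.
  i=1: a_1=12, p_1 = 12*2 + 1 = 25, q_1 = 12*1 + 0 = 12.
  i=2: a_2=7, p_2 = 7*25 + 2 = 177, q_2 = 7*12 + 1 = 85.
  i=3: a_3=9, p_3 = 9*177 + 25 = 1618, q_3 = 9*85 + 12 = 777.
  i=4: a_4=8, p_4 = 8*1618 + 177 = 13121, q_4 = 8*777 + 85 = 6301.

2/1, 25/12, 177/85, 1618/777, 13121/6301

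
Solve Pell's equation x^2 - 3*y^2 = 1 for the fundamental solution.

(x, y) = (2, 1)

First expand sqrt(3) as a continued fraction. With x_i = (sqrt(3) + m_i)/d_i and (m_0, d_0) = (0, 1): a_0 = floor(sqrt(3)) = 1, since 1^2 = 1 <= 3 < 4 = 2^2.
Iterate m_{i+1} = d_i*a_i - m_i, d_{i+1} = (3 - m_{i+1}^2)/d_i, a_{i+1} = floor((a_0 + m_{i+1})/d_{i+1}):
  m_1 = 1*1 - 0 = 1, d_1 = (3 - 1^2)/1 = 2/1 = 2, a_1 = floor((1 + 1)/2) = 1.
  m_2 = 2*1 - 1 = 1, d_2 = (3 - 1^2)/2 = 2/2 = 1, a_2 = floor((1 + 1)/1) = 2.
  m_3 = 1*2 - 1 = 1, d_3 = (3 - 1^2)/1 = 2/1 = 2: (m_3, d_3) = (m_1, d_1) = (1, 2), so from here the quotients repeat a_1, a_2; the period length is 2.
So sqrt(3) = [1; (1, 2)] with period length k = 2.
k is even, so the fundamental solution of x^2 - 3y^2 = 1 is (p_{k-1}, q_{k-1}) = (p_1, q_1); compute convergents through index 1.
Convergents (p_i = a_i*p_{i-1} + p_{i-2}, q_i = a_i*q_{i-1} + q_{i-2} with p_{-2}=0, p_{-1}=1, q_{-2}=1, q_{-1}=0):
  i=0: a_0=1, p_0 = 1*1 + 0 = 1, q_0 = 1*0 + 1 = 1.
  i=1: a_1=1, p_1 = 1*1 + 1 = 2, q_1 = 1*1 + 0 = 1.
Check: 2^2 - 3*1^2 = 4 - 3 = 1, so (x, y) = (2, 1) solves the equation, and by the theorem it is the least positive solution.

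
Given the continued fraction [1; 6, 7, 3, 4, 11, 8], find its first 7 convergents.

Using the convergent recurrence p_i = a_i*p_{i-1} + p_{i-2}, q_i = a_i*q_{i-1} + q_{i-2} with p_{-2}=0, p_{-1}=1, q_{-2}=1, q_{-1}=0:
  i=0: a_0=1, p_0 = 1*1 + 0 = 1, q_0 = 1*0 + 1 = 1.
  i=1: a_1=6, p_1 = 6*1 + 1 = 7, q_1 = 6*1 + 0 = 6.
  i=2: a_2=7, p_2 = 7*7 + 1 = 50, q_2 = 7*6 + 1 = 43.
  i=3: a_3=3, p_3 = 3*50 + 7 = 157, q_3 = 3*43 + 6 = 135.
  i=4: a_4=4, p_4 = 4*157 + 50 = 678, q_4 = 4*135 + 43 = 583.
  i=5: a_5=11, p_5 = 11*678 + 157 = 7615, q_5 = 11*583 + 135 = 6548.
  i=6: a_6=8, p_6 = 8*7615 + 678 = 61598, q_6 = 8*6548 + 583 = 52967.

1/1, 7/6, 50/43, 157/135, 678/583, 7615/6548, 61598/52967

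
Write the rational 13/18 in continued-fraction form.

[0; 1, 2, 1, 1, 2]

Run the Euclidean algorithm on 13 and 18; the successive quotients are the partial quotients a_0, a_1, ... (each step inverts the fractional part left over by the previous one):
  13 = 0*18 + 13, so a_0 = 0.
  18 = 1*13 + 5, so a_1 = 1.
  13 = 2*5 + 3, so a_2 = 2.
  5 = 1*3 + 2, so a_3 = 1.
  3 = 1*2 + 1, so a_4 = 1.
  2 = 2*1 + 0, so a_5 = 2.
The remainder reaches 0 after 6 divisions, so the expansion has 6 partial quotients, read off in order.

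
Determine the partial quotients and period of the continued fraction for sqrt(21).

[4; (1, 1, 2, 1, 1, 8)]

Write x_i = (sqrt(21) + m_i)/d_i with (m_0, d_0) = (0, 1). a_0 = floor(sqrt(21)) = 4, since 4^2 = 16 <= 21 < 25 = 5^2.
Iterate m_{i+1} = d_i*a_i - m_i, d_{i+1} = (21 - m_{i+1}^2)/d_i, a_{i+1} = floor((a_0 + m_{i+1})/d_{i+1}):
  m_1 = 1*4 - 0 = 4, d_1 = (21 - 4^2)/1 = 5/1 = 5, a_1 = floor((4 + 4)/5) = 1.
  m_2 = 5*1 - 4 = 1, d_2 = (21 - 1^2)/5 = 20/5 = 4, a_2 = floor((4 + 1)/4) = 1.
  m_3 = 4*1 - 1 = 3, d_3 = (21 - 3^2)/4 = 12/4 = 3, a_3 = floor((4 + 3)/3) = 2.
  m_4 = 3*2 - 3 = 3, d_4 = (21 - 3^2)/3 = 12/3 = 4, a_4 = floor((4 + 3)/4) = 1.
  m_5 = 4*1 - 3 = 1, d_5 = (21 - 1^2)/4 = 20/4 = 5, a_5 = floor((4 + 1)/5) = 1.
  m_6 = 5*1 - 1 = 4, d_6 = (21 - 4^2)/5 = 5/5 = 1, a_6 = floor((4 + 4)/1) = 8.
  m_7 = 1*8 - 4 = 4, d_7 = (21 - 4^2)/1 = 5/1 = 5: (m_7, d_7) = (m_1, d_1) = (4, 5), so from here the quotients repeat a_1, ..., a_6; the period length is 6.
Hence the expansion of sqrt(21) is a_0 = 4 followed by the repeating block 1, 1, 2, 1, 1, 8 (period 6).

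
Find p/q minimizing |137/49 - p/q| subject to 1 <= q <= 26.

Expand x = 137/49 as a continued fraction with the Euclidean algorithm:
  137 = 2*49 + 39, so a_0 = 2.
  49 = 1*39 + 10, so a_1 = 1.
  39 = 3*10 + 9, so a_2 = 3.
  10 = 1*9 + 1, so a_3 = 1.
  9 = 9*1 + 0, so a_4 = 9.
so x = [2; 1, 3, 1, 9].
Convergents (p_i = a_i*p_{i-1} + p_{i-2}, q_i = a_i*q_{i-1} + q_{i-2} with p_{-2}=0, p_{-1}=1, q_{-2}=1, q_{-1}=0), until the denominator exceeds 26:
  i=0: a_0=2, p_0 = 2*1 + 0 = 2, q_0 = 2*0 + 1 = 1.
  i=1: a_1=1, p_1 = 1*2 + 1 = 3, q_1 = 1*1 + 0 = 1.
  i=2: a_2=3, p_2 = 3*3 + 2 = 11, q_2 = 3*1 + 1 = 4.
  i=3: a_3=1, p_3 = 1*11 + 3 = 14, q_3 = 1*4 + 1 = 5.
  i=4: a_4=9, p_4 = 9*14 + 11 = 137, q_4 = 9*5 + 4 = 49.
q_4 = 49 > 26, so the last convergent with denominator <= 26 is p_3/q_3 = 14/5.
The closest fraction with denominator <= 26 is either p_3/q_3 or the intermediate fraction (k*p_3 + p_2)/(k*q_3 + q_2) with the largest k >= 1 whose denominator stays <= 26; these approach x as k grows, and every other convergent or intermediate fraction in range is farther away.
Largest k: floor((26 - q_2)/q_3) = floor((26 - 4)/5) = 4.
That gives (4*14 + 11)/(4*5 + 4) = 67/24.
Compare the errors: |x - 14/5| = |137*5 - 14*49|/(49*5) = 1/245, and |x - 67/24| = |137*24 - 67*49|/(49*24) = 5/1176.
Cross-multiplying, 1*1176 = 1176 < 1225 = 5*245, so 1/245 is smaller: the convergent 14/5 is closer to x than 67/24.

14/5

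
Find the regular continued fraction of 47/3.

Run the Euclidean algorithm on 47 and 3; the successive quotients are the partial quotients a_0, a_1, ... (each step inverts the fractional part left over by the previous one):
  47 = 15*3 + 2, so a_0 = 15.
  3 = 1*2 + 1, so a_1 = 1.
  2 = 2*1 + 0, so a_2 = 2.
The remainder reaches 0 after 3 divisions, so the expansion has 3 partial quotients, read off in order.

[15; 1, 2]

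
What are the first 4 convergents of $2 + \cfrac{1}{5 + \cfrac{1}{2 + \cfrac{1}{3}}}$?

Using the convergent recurrence p_i = a_i*p_{i-1} + p_{i-2}, q_i = a_i*q_{i-1} + q_{i-2} with p_{-2}=0, p_{-1}=1, q_{-2}=1, q_{-1}=0:
  i=0: a_0=2, p_0 = 2*1 + 0 = 2, q_0 = 2*0 + 1 = 1.
  i=1: a_1=5, p_1 = 5*2 + 1 = 11, q_1 = 5*1 + 0 = 5.
  i=2: a_2=2, p_2 = 2*11 + 2 = 24, q_2 = 2*5 + 1 = 11.
  i=3: a_3=3, p_3 = 3*24 + 11 = 83, q_3 = 3*11 + 5 = 38.

2/1, 11/5, 24/11, 83/38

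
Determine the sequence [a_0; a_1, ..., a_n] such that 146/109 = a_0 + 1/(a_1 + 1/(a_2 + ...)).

[1; 2, 1, 17, 2]

Run the Euclidean algorithm on 146 and 109; the successive quotients are the partial quotients a_0, a_1, ... (each step inverts the fractional part left over by the previous one):
  146 = 1*109 + 37, so a_0 = 1.
  109 = 2*37 + 35, so a_1 = 2.
  37 = 1*35 + 2, so a_2 = 1.
  35 = 17*2 + 1, so a_3 = 17.
  2 = 2*1 + 0, so a_4 = 2.
The remainder reaches 0 after 5 divisions, so the expansion has 5 partial quotients, read off in order.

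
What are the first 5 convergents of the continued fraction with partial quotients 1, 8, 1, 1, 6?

Using the convergent recurrence p_i = a_i*p_{i-1} + p_{i-2}, q_i = a_i*q_{i-1} + q_{i-2} with p_{-2}=0, p_{-1}=1, q_{-2}=1, q_{-1}=0:
  i=0: a_0=1, p_0 = 1*1 + 0 = 1, q_0 = 1*0 + 1 = 1.
  i=1: a_1=8, p_1 = 8*1 + 1 = 9, q_1 = 8*1 + 0 = 8.
  i=2: a_2=1, p_2 = 1*9 + 1 = 10, q_2 = 1*8 + 1 = 9.
  i=3: a_3=1, p_3 = 1*10 + 9 = 19, q_3 = 1*9 + 8 = 17.
  i=4: a_4=6, p_4 = 6*19 + 10 = 124, q_4 = 6*17 + 9 = 111.

1/1, 9/8, 10/9, 19/17, 124/111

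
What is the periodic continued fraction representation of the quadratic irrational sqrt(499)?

Write x_i = (sqrt(499) + m_i)/d_i with (m_0, d_0) = (0, 1). a_0 = floor(sqrt(499)) = 22, since 22^2 = 484 <= 499 < 529 = 23^2.
Iterate m_{i+1} = d_i*a_i - m_i, d_{i+1} = (499 - m_{i+1}^2)/d_i, a_{i+1} = floor((a_0 + m_{i+1})/d_{i+1}):
  m_1 = 1*22 - 0 = 22, d_1 = (499 - 22^2)/1 = 15/1 = 15, a_1 = floor((22 + 22)/15) = 2.
  m_2 = 15*2 - 22 = 8, d_2 = (499 - 8^2)/15 = 435/15 = 29, a_2 = floor((22 + 8)/29) = 1.
  m_3 = 29*1 - 8 = 21, d_3 = (499 - 21^2)/29 = 58/29 = 2, a_3 = floor((22 + 21)/2) = 21.
  m_4 = 2*21 - 21 = 21, d_4 = (499 - 21^2)/2 = 58/2 = 29, a_4 = floor((22 + 21)/29) = 1.
  m_5 = 29*1 - 21 = 8, d_5 = (499 - 8^2)/29 = 435/29 = 15, a_5 = floor((22 + 8)/15) = 2.
  m_6 = 15*2 - 8 = 22, d_6 = (499 - 22^2)/15 = 15/15 = 1, a_6 = floor((22 + 22)/1) = 44.
  m_7 = 1*44 - 22 = 22, d_7 = (499 - 22^2)/1 = 15/1 = 15: (m_7, d_7) = (m_1, d_1) = (22, 15), so from here the quotients repeat a_1, ..., a_6; the period length is 6.
Hence the expansion of sqrt(499) is a_0 = 22 followed by the repeating block 2, 1, 21, 1, 2, 44 (period 6).

[22; (2, 1, 21, 1, 2, 44)]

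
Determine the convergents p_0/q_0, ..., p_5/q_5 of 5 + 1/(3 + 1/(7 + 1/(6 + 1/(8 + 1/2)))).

5/1, 16/3, 117/22, 718/135, 5861/1102, 12440/2339

Using the convergent recurrence p_i = a_i*p_{i-1} + p_{i-2}, q_i = a_i*q_{i-1} + q_{i-2} with p_{-2}=0, p_{-1}=1, q_{-2}=1, q_{-1}=0:
  i=0: a_0=5, p_0 = 5*1 + 0 = 5, q_0 = 5*0 + 1 = 1.
  i=1: a_1=3, p_1 = 3*5 + 1 = 16, q_1 = 3*1 + 0 = 3.
  i=2: a_2=7, p_2 = 7*16 + 5 = 117, q_2 = 7*3 + 1 = 22.
  i=3: a_3=6, p_3 = 6*117 + 16 = 718, q_3 = 6*22 + 3 = 135.
  i=4: a_4=8, p_4 = 8*718 + 117 = 5861, q_4 = 8*135 + 22 = 1102.
  i=5: a_5=2, p_5 = 2*5861 + 718 = 12440, q_5 = 2*1102 + 135 = 2339.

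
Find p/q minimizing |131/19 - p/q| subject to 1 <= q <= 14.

Expand x = 131/19 as a continued fraction with the Euclidean algorithm:
  131 = 6*19 + 17, so a_0 = 6.
  19 = 1*17 + 2, so a_1 = 1.
  17 = 8*2 + 1, so a_2 = 8.
  2 = 2*1 + 0, so a_3 = 2.
so x = [6; 1, 8, 2].
Convergents (p_i = a_i*p_{i-1} + p_{i-2}, q_i = a_i*q_{i-1} + q_{i-2} with p_{-2}=0, p_{-1}=1, q_{-2}=1, q_{-1}=0), until the denominator exceeds 14:
  i=0: a_0=6, p_0 = 6*1 + 0 = 6, q_0 = 6*0 + 1 = 1.
  i=1: a_1=1, p_1 = 1*6 + 1 = 7, q_1 = 1*1 + 0 = 1.
  i=2: a_2=8, p_2 = 8*7 + 6 = 62, q_2 = 8*1 + 1 = 9.
  i=3: a_3=2, p_3 = 2*62 + 7 = 131, q_3 = 2*9 + 1 = 19.
q_3 = 19 > 14, so the last convergent with denominator <= 14 is p_2/q_2 = 62/9.
The closest fraction with denominator <= 14 is either p_2/q_2 or the intermediate fraction (k*p_2 + p_1)/(k*q_2 + q_1) with the largest k >= 1 whose denominator stays <= 14; these approach x as k grows, and every other convergent or intermediate fraction in range is farther away.
Largest k: floor((14 - q_1)/q_2) = floor((14 - 1)/9) = 1.
That gives (1*62 + 7)/(1*9 + 1) = 69/10.
Compare the errors: |x - 62/9| = |131*9 - 62*19|/(19*9) = 1/171, and |x - 69/10| = |131*10 - 69*19|/(19*10) = 1/190.
Cross-multiplying, 1*171 = 171 < 190 = 1*190, so 1/190 is smaller: the intermediate fraction 69/10 is closer to x than 62/9.

69/10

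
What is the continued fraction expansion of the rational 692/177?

[3; 1, 10, 16]

Run the Euclidean algorithm on 692 and 177; the successive quotients are the partial quotients a_0, a_1, ... (each step inverts the fractional part left over by the previous one):
  692 = 3*177 + 161, so a_0 = 3.
  177 = 1*161 + 16, so a_1 = 1.
  161 = 10*16 + 1, so a_2 = 10.
  16 = 16*1 + 0, so a_3 = 16.
The remainder reaches 0 after 4 divisions, so the expansion has 4 partial quotients, read off in order.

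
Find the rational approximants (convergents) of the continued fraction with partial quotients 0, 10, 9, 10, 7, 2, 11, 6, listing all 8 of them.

Using the convergent recurrence p_i = a_i*p_{i-1} + p_{i-2}, q_i = a_i*q_{i-1} + q_{i-2} with p_{-2}=0, p_{-1}=1, q_{-2}=1, q_{-1}=0:
  i=0: a_0=0, p_0 = 0*1 + 0 = 0, q_0 = 0*0 + 1 = 1.
  i=1: a_1=10, p_1 = 10*0 + 1 = 1, q_1 = 10*1 + 0 = 10.
  i=2: a_2=9, p_2 = 9*1 + 0 = 9, q_2 = 9*10 + 1 = 91.
  i=3: a_3=10, p_3 = 10*9 + 1 = 91, q_3 = 10*91 + 10 = 920.
  i=4: a_4=7, p_4 = 7*91 + 9 = 646, q_4 = 7*920 + 91 = 6531.
  i=5: a_5=2, p_5 = 2*646 + 91 = 1383, q_5 = 2*6531 + 920 = 13982.
  i=6: a_6=11, p_6 = 11*1383 + 646 = 15859, q_6 = 11*13982 + 6531 = 160333.
  i=7: a_7=6, p_7 = 6*15859 + 1383 = 96537, q_7 = 6*160333 + 13982 = 975980.

0/1, 1/10, 9/91, 91/920, 646/6531, 1383/13982, 15859/160333, 96537/975980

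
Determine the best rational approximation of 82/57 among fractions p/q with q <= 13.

13/9

Expand x = 82/57 as a continued fraction with the Euclidean algorithm:
  82 = 1*57 + 25, so a_0 = 1.
  57 = 2*25 + 7, so a_1 = 2.
  25 = 3*7 + 4, so a_2 = 3.
  7 = 1*4 + 3, so a_3 = 1.
  4 = 1*3 + 1, so a_4 = 1.
  3 = 3*1 + 0, so a_5 = 3.
so x = [1; 2, 3, 1, 1, 3].
Convergents (p_i = a_i*p_{i-1} + p_{i-2}, q_i = a_i*q_{i-1} + q_{i-2} with p_{-2}=0, p_{-1}=1, q_{-2}=1, q_{-1}=0), until the denominator exceeds 13:
  i=0: a_0=1, p_0 = 1*1 + 0 = 1, q_0 = 1*0 + 1 = 1.
  i=1: a_1=2, p_1 = 2*1 + 1 = 3, q_1 = 2*1 + 0 = 2.
  i=2: a_2=3, p_2 = 3*3 + 1 = 10, q_2 = 3*2 + 1 = 7.
  i=3: a_3=1, p_3 = 1*10 + 3 = 13, q_3 = 1*7 + 2 = 9.
  i=4: a_4=1, p_4 = 1*13 + 10 = 23, q_4 = 1*9 + 7 = 16.
q_4 = 16 > 13, so the last convergent with denominator <= 13 is p_3/q_3 = 13/9.
The closest fraction with denominator <= 13 is either p_3/q_3 or the intermediate fraction (k*p_3 + p_2)/(k*q_3 + q_2) with the largest k >= 1 whose denominator stays <= 13; these approach x as k grows, and every other convergent or intermediate fraction in range is farther away.
Largest k: floor((13 - q_2)/q_3) = floor((13 - 7)/9) = 0.
Since k = 0, no intermediate fraction beyond p_3/q_3 has denominator <= 13, so the convergent 13/9 is the closest (its error is |82*9 - 13*57|/(57*9) = 3/513).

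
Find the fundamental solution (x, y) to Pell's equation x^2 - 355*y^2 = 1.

First expand sqrt(355) as a continued fraction. With x_i = (sqrt(355) + m_i)/d_i and (m_0, d_0) = (0, 1): a_0 = floor(sqrt(355)) = 18, since 18^2 = 324 <= 355 < 361 = 19^2.
Iterate m_{i+1} = d_i*a_i - m_i, d_{i+1} = (355 - m_{i+1}^2)/d_i, a_{i+1} = floor((a_0 + m_{i+1})/d_{i+1}):
  m_1 = 1*18 - 0 = 18, d_1 = (355 - 18^2)/1 = 31/1 = 31, a_1 = floor((18 + 18)/31) = 1.
  m_2 = 31*1 - 18 = 13, d_2 = (355 - 13^2)/31 = 186/31 = 6, a_2 = floor((18 + 13)/6) = 5.
  m_3 = 6*5 - 13 = 17, d_3 = (355 - 17^2)/6 = 66/6 = 11, a_3 = floor((18 + 17)/11) = 3.
  m_4 = 11*3 - 17 = 16, d_4 = (355 - 16^2)/11 = 99/11 = 9, a_4 = floor((18 + 16)/9) = 3.
  m_5 = 9*3 - 16 = 11, d_5 = (355 - 11^2)/9 = 234/9 = 26, a_5 = floor((18 + 11)/26) = 1.
  m_6 = 26*1 - 11 = 15, d_6 = (355 - 15^2)/26 = 130/26 = 5, a_6 = floor((18 + 15)/5) = 6.
  m_7 = 5*6 - 15 = 15, d_7 = (355 - 15^2)/5 = 130/5 = 26, a_7 = floor((18 + 15)/26) = 1.
  m_8 = 26*1 - 15 = 11, d_8 = (355 - 11^2)/26 = 234/26 = 9, a_8 = floor((18 + 11)/9) = 3.
  m_9 = 9*3 - 11 = 16, d_9 = (355 - 16^2)/9 = 99/9 = 11, a_9 = floor((18 + 16)/11) = 3.
  m_10 = 11*3 - 16 = 17, d_10 = (355 - 17^2)/11 = 66/11 = 6, a_10 = floor((18 + 17)/6) = 5.
  m_11 = 6*5 - 17 = 13, d_11 = (355 - 13^2)/6 = 186/6 = 31, a_11 = floor((18 + 13)/31) = 1.
  m_12 = 31*1 - 13 = 18, d_12 = (355 - 18^2)/31 = 31/31 = 1, a_12 = floor((18 + 18)/1) = 36.
  m_13 = 1*36 - 18 = 18, d_13 = (355 - 18^2)/1 = 31/1 = 31: (m_13, d_13) = (m_1, d_1) = (18, 31), so from here the quotients repeat a_1, ..., a_12; the period length is 12.
So sqrt(355) = [18; (1, 5, 3, 3, 1, 6, 1, 3, 3, 5, 1, 36)] with period length k = 12.
k is even, so the fundamental solution of x^2 - 355y^2 = 1 is (p_{k-1}, q_{k-1}) = (p_11, q_11); compute convergents through index 11.
Convergents (p_i = a_i*p_{i-1} + p_{i-2}, q_i = a_i*q_{i-1} + q_{i-2} with p_{-2}=0, p_{-1}=1, q_{-2}=1, q_{-1}=0):
  i=0: a_0=18, p_0 = 18*1 + 0 = 18, q_0 = 18*0 + 1 = 1.
  i=1: a_1=1, p_1 = 1*18 + 1 = 19, q_1 = 1*1 + 0 = 1.
  i=2: a_2=5, p_2 = 5*19 + 18 = 113, q_2 = 5*1 + 1 = 6.
  i=3: a_3=3, p_3 = 3*113 + 19 = 358, q_3 = 3*6 + 1 = 19.
  i=4: a_4=3, p_4 = 3*358 + 113 = 1187, q_4 = 3*19 + 6 = 63.
  i=5: a_5=1, p_5 = 1*1187 + 358 = 1545, q_5 = 1*63 + 19 = 82.
  i=6: a_6=6, p_6 = 6*1545 + 1187 = 10457, q_6 = 6*82 + 63 = 555.
  i=7: a_7=1, p_7 = 1*10457 + 1545 = 12002, q_7 = 1*555 + 82 = 637.
  i=8: a_8=3, p_8 = 3*12002 + 10457 = 46463, q_8 = 3*637 + 555 = 2466.
  i=9: a_9=3, p_9 = 3*46463 + 12002 = 151391, q_9 = 3*2466 + 637 = 8035.
  i=10: a_10=5, p_10 = 5*151391 + 46463 = 803418, q_10 = 5*8035 + 2466 = 42641.
  i=11: a_11=1, p_11 = 1*803418 + 151391 = 954809, q_11 = 1*42641 + 8035 = 50676.
Check: 954809^2 - 355*50676^2 = 911660226481 - 911660226480 = 1, so (x, y) = (954809, 50676) solves the equation, and by the theorem it is the least positive solution.

(x, y) = (954809, 50676)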